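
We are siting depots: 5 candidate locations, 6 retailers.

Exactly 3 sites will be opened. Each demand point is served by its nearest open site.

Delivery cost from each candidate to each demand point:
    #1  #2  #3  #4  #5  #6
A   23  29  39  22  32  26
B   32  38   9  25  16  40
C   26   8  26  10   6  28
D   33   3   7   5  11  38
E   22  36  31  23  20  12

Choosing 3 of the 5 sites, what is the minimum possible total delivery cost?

Open {C, D, E}.
  #1→E 22, #2→D 3, #3→D 7, #4→D 5, #5→C 6, #6→E 12  ⇒ total 55.
Compare {A, D, E}: total 60.
Compare {B, D, E}: total 60.
No size-3 selection does better; minimum is 55.

55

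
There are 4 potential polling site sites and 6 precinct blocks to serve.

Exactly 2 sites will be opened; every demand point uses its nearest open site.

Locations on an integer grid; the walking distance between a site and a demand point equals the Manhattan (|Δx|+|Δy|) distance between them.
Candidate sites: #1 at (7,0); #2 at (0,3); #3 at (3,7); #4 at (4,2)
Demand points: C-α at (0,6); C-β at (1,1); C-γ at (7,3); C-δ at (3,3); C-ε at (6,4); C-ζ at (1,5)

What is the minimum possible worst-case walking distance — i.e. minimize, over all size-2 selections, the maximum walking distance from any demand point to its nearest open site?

4

Open {#2, #4}.
  Farthest demand point is C-γ at walking distance 4 (to #4); all others are ≤ 4.
With {#3, #4} the worst case is 4.
With {#1, #2} the worst case is 5.
No size-2 selection achieves below 4.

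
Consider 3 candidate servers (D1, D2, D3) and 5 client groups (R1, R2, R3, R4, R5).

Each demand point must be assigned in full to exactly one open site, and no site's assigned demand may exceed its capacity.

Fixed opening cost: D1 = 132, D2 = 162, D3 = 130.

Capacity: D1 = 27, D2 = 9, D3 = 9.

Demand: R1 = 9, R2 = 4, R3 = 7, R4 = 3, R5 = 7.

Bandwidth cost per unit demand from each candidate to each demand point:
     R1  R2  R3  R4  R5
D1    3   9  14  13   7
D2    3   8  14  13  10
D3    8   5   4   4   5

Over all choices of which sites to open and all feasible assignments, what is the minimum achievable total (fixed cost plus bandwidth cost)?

Open {D1, D3}; cheapest assignment that respects the capacities:
  D1 (cap 27, load 23): R1, R2, R4, R5 — cost 9×3 + 4×9 + 3×13 + 7×7 = 151
  D3 (cap 9, load 7): R3 — cost 7×4 = 28
  Shipping 179, fixed 262 → total 441.
  Any other capacity-feasible assignment to {D1, D3} ships for at least 179.
Compare {D1, D2}: its best feasible assignment gives total 539.
Compare {D1, D2, D3}: its best feasible assignment gives total 599.
Every other set of open sites that can feasibly serve all demand totals ≥ 539 even under its best assignment. Minimum: 441.

441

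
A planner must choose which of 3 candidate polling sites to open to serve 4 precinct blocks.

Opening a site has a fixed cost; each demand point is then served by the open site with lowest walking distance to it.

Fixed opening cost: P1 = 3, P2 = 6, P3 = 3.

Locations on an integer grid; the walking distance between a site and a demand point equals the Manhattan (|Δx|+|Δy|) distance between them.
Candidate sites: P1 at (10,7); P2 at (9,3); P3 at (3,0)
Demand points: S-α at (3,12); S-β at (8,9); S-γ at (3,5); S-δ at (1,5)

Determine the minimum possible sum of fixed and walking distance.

34

Open {P1, P3}: assign each demand point to its cheapest open site.
  S-α→P1 12, S-β→P1 4, S-γ→P3 5, S-δ→P3 7
  walking distance 28, fixed 6 → total 34.
Compare {P1}: walking distance 36 + fixed 3 = 39.
Compare {P2, P3}: walking distance 31 + fixed 9 = 40.
Compare {P1, P2, P3}: walking distance 28 + fixed 12 = 40.
All other subsets cost ≥ 39. Minimum total cost: 34.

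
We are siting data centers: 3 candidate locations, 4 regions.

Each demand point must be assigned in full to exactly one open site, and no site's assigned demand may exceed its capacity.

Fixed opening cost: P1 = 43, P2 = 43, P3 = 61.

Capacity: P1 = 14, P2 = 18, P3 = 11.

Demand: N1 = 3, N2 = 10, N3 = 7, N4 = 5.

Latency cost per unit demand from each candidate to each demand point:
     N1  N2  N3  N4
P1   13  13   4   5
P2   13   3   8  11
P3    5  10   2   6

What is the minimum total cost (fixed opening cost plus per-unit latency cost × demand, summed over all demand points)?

208

Open {P1, P2}; cheapest assignment that respects the capacities:
  P1 (cap 14, load 12): N3, N4 — cost 7×4 + 5×5 = 53
  P2 (cap 18, load 13): N1, N2 — cost 3×13 + 10×3 = 69
  Shipping 122, fixed 86 → total 208.
  Any other capacity-feasible assignment to {P1, P2} ships for at least 122.
Compare {P2, P3}: its best feasible assignment gives total 218.
Compare {P1, P2, P3}: its best feasible assignment gives total 231.
Every other set of open sites that can feasibly serve all demand totals ≥ 218 even under its best assignment. Minimum: 208.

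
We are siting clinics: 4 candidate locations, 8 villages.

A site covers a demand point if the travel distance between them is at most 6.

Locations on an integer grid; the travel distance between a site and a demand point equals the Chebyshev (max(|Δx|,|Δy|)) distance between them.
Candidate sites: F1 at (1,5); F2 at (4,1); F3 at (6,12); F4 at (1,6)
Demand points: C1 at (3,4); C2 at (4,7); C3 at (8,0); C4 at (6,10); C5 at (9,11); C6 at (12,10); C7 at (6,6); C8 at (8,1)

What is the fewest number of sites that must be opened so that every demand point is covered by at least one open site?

Coverage sets (demand points within 6 of each site):
  F1: {C1, C2, C4, C7}
  F2: {C1, C2, C3, C7, C8}
  F3: {C2, C4, C5, C6, C7}
  F4: {C1, C2, C4, C7}
No single site covers all 8 demand points.
But {F2, F3} covers everything, so the minimum is 2.

2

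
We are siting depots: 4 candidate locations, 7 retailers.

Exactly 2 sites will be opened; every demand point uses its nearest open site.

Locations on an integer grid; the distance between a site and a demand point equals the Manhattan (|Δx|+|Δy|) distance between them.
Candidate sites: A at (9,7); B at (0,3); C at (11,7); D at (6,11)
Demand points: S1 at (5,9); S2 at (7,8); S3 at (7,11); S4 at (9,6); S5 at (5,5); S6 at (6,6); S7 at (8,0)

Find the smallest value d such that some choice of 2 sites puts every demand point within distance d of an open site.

8

Open {A, B}.
  Farthest demand point is S7 at distance 8 (to A); all others are ≤ 8.
With {A, C} the worst case is 8.
With {A, D} the worst case is 8.
No size-2 selection achieves below 8.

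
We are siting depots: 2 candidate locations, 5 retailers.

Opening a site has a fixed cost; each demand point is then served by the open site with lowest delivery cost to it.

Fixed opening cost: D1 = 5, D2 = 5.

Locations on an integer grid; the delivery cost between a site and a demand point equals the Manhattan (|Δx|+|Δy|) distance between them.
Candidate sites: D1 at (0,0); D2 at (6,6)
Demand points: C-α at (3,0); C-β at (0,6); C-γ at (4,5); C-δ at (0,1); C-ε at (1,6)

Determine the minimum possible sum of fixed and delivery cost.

28

Open {D1, D2}: assign each demand point to its cheapest open site.
  C-α→D1 3, C-β→D1 6, C-γ→D2 3, C-δ→D1 1, C-ε→D2 5
  delivery cost 18, fixed 10 → total 28.
Compare {D1}: delivery cost 26 + fixed 5 = 31.
Compare {D2}: delivery cost 34 + fixed 5 = 39.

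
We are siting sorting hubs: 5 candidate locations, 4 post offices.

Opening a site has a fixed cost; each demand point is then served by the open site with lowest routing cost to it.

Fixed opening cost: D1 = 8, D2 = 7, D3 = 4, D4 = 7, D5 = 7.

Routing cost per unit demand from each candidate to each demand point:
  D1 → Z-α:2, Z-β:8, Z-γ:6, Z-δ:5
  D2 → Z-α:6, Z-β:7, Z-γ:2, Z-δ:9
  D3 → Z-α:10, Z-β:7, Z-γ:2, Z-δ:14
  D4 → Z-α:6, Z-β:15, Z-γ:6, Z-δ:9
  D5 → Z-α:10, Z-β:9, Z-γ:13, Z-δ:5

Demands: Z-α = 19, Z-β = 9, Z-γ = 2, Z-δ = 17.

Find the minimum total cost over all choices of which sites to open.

Open {D1, D3}: assign each demand point to its cheapest open site.
  Z-α→D1 19×2=38, Z-β→D3 9×7=63, Z-γ→D3 2×2=4, Z-δ→D1 17×5=85
  routing cost 190, fixed 12 → total 202.
Compare {D1, D2}: routing cost 190 + fixed 15 = 205.
Compare {D1, D2, D3}: routing cost 190 + fixed 19 = 209.
Compare {D1, D3, D4}: routing cost 190 + fixed 19 = 209.
All other subsets cost ≥ 205. Minimum total cost: 202.

202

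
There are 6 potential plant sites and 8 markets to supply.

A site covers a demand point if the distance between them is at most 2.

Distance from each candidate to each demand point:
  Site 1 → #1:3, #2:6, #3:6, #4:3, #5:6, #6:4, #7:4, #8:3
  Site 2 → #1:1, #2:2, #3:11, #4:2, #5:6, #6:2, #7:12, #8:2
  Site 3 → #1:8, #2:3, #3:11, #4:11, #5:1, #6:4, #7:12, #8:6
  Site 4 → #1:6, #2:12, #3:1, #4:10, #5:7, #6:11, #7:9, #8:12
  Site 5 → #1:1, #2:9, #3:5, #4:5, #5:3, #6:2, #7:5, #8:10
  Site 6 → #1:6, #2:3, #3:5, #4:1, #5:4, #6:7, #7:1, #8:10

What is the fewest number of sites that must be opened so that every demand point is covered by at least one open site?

4

Coverage sets (demand points within 2 of each site):
  Site 1: {}
  Site 2: {#1, #2, #4, #6, #8}
  Site 3: {#5}
  Site 4: {#3}
  Site 5: {#1, #6}
  Site 6: {#4, #7}
No 3 sites suffice: every size-3 union leaves at least one demand point uncovered.
But {Site 2, Site 3, Site 4, Site 6} covers everything, so the minimum is 4.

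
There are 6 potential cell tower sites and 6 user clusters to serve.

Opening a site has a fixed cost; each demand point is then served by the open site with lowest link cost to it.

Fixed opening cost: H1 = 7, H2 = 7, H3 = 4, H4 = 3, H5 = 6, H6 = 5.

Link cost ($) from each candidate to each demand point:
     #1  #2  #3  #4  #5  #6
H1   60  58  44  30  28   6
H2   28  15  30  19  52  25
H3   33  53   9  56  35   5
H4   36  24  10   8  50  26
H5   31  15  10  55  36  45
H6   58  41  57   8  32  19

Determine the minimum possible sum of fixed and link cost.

112

Open {H1, H2, H4}: assign each demand point to its cheapest open site.
  #1→H2 28, #2→H2 15, #3→H4 10, #4→H4 8, #5→H1 28, #6→H1 6
  link cost 95, fixed 17 → total 112.
Compare {H2, H3, H6}: link cost 97 + fixed 16 = 113.
Compare {H1, H4, H5}: link cost 98 + fixed 16 = 114.
Compare {H2, H3, H4}: link cost 100 + fixed 14 = 114.
All other subsets cost ≥ 113. Minimum total cost: 112.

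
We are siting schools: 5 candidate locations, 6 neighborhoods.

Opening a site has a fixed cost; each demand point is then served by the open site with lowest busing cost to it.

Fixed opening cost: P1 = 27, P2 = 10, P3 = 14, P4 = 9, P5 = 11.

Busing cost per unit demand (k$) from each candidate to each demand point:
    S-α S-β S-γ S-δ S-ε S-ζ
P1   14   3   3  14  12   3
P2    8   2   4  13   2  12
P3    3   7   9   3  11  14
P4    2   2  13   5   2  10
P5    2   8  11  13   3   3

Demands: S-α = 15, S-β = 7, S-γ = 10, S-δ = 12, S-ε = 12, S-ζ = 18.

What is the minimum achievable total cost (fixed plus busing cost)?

233

Open {P2, P3, P5}: assign each demand point to its cheapest open site.
  S-α→P5 15×2=30, S-β→P2 7×2=14, S-γ→P2 10×4=40, S-δ→P3 12×3=36, S-ε→P2 12×2=24, S-ζ→P5 18×3=54
  busing cost 198, fixed 35 → total 233.
Compare {P1, P3, P4}: busing cost 188 + fixed 50 = 238.
Compare {P2, P3, P4, P5}: busing cost 198 + fixed 44 = 242.
Compare {P1, P4}: busing cost 212 + fixed 36 = 248.
All other subsets cost ≥ 238. Minimum total cost: 233.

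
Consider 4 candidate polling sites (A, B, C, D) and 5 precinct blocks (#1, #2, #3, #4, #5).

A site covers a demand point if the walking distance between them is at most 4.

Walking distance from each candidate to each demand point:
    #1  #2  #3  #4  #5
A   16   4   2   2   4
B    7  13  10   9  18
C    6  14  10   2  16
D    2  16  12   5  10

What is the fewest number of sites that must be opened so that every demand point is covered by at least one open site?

2

Coverage sets (demand points within 4 of each site):
  A: {#2, #3, #4, #5}
  B: {}
  C: {#4}
  D: {#1}
No single site covers all 5 demand points.
But {A, D} covers everything, so the minimum is 2.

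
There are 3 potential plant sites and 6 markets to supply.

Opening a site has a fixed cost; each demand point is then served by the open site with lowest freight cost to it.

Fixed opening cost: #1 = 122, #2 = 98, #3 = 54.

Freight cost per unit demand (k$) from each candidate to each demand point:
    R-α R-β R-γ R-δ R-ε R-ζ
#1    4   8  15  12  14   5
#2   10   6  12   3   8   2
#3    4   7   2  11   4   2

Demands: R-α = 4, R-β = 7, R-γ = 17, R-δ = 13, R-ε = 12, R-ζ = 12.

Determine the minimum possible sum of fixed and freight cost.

Open {#2, #3}: assign each demand point to its cheapest open site.
  R-α→#3 4×4=16, R-β→#2 7×6=42, R-γ→#3 17×2=34, R-δ→#2 13×3=39, R-ε→#3 12×4=48, R-ζ→#2 12×2=24
  freight cost 203, fixed 152 → total 355.
Compare {#3}: freight cost 314 + fixed 54 = 368.
Compare {#1, #2, #3}: freight cost 203 + fixed 274 = 477.
Compare {#1, #3}: freight cost 314 + fixed 176 = 490.
All other subsets cost ≥ 368. Minimum total cost: 355.

355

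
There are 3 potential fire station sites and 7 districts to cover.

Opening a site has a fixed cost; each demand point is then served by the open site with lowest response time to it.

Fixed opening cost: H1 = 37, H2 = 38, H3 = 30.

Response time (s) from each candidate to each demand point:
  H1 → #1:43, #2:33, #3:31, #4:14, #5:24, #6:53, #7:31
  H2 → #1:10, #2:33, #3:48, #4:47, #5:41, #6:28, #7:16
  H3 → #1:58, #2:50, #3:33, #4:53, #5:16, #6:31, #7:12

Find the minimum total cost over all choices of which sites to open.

Open {H1, H2}: assign each demand point to its cheapest open site.
  #1→H2 10, #2→H1 33, #3→H1 31, #4→H1 14, #5→H1 24, #6→H2 28, #7→H2 16
  response time 156, fixed 75 → total 231.
Compare {H1, H3}: response time 180 + fixed 67 = 247.
Compare {H2, H3}: response time 179 + fixed 68 = 247.
Compare {H1, H2, H3}: response time 144 + fixed 105 = 249.
All other subsets cost ≥ 247. Minimum total cost: 231.

231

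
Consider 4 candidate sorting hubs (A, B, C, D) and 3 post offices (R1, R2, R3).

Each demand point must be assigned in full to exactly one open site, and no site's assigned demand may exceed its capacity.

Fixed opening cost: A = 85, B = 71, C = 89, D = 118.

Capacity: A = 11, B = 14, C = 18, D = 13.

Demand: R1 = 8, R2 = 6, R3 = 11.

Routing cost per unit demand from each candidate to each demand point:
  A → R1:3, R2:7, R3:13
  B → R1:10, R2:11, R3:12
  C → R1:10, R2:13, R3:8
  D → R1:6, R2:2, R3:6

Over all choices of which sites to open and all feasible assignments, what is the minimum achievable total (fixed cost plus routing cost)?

364

Open {A, C}; cheapest assignment that respects the capacities:
  A (cap 11, load 8): R1 — cost 8×3 = 24
  C (cap 18, load 17): R2, R3 — cost 6×13 + 11×8 = 166
  Shipping 190, fixed 174 → total 364.
  Any other capacity-feasible assignment to {A, C} ships for at least 190.
Compare {B, C}: its best feasible assignment gives total 394.
Compare {B, D}: its best feasible assignment gives total 401.
Every other set of open sites that can feasibly serve all demand totals ≥ 394 even under its best assignment. Minimum: 364.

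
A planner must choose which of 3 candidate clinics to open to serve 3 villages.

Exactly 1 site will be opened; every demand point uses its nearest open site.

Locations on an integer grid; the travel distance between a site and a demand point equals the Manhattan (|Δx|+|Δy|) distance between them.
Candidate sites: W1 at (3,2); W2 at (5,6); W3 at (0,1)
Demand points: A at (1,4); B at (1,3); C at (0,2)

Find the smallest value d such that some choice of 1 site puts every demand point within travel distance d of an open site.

Open {W1}.
  Farthest demand point is A at travel distance 4 (to W1); all others are ≤ 4.
With {W3} the worst case is 4.
With {W2} the worst case is 9.
No size-1 selection achieves below 4.

4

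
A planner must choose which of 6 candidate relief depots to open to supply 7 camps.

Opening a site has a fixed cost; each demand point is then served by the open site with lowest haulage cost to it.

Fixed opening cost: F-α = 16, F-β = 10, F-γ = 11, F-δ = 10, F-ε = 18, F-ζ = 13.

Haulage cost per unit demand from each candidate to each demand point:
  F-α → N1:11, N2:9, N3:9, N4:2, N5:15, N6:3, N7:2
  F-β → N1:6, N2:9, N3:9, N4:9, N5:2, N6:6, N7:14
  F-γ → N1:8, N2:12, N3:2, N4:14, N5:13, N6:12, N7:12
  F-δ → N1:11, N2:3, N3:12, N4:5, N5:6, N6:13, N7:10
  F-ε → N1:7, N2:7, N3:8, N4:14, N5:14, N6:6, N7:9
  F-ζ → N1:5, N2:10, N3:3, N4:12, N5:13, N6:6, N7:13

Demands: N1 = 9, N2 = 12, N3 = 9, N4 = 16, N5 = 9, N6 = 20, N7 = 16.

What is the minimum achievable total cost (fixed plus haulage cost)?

Open {F-α, F-β, F-γ, F-δ}: assign each demand point to its cheapest open site.
  N1→F-β 9×6=54, N2→F-δ 12×3=36, N3→F-γ 9×2=18, N4→F-α 16×2=32, N5→F-β 9×2=18, N6→F-α 20×3=60, N7→F-α 16×2=32
  haulage cost 250, fixed 47 → total 297.
Compare {F-α, F-β, F-δ, F-ζ}: haulage cost 250 + fixed 49 = 299.
Compare {F-α, F-β, F-γ, F-δ, F-ζ}: haulage cost 241 + fixed 60 = 301.
Compare {F-α, F-β, F-γ, F-δ, F-ε}: haulage cost 250 + fixed 65 = 315.
All other subsets cost ≥ 299. Minimum total cost: 297.

297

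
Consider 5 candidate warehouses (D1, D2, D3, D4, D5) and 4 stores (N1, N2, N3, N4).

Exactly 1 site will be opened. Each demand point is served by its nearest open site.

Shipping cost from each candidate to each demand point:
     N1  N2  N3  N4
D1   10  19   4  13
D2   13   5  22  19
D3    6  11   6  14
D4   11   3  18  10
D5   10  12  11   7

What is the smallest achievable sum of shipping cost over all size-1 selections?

37

Open {D3}.
  N1→D3 6, N2→D3 11, N3→D3 6, N4→D3 14  ⇒ total 37.
Compare {D5}: total 40.
Compare {D4}: total 42.
No size-1 selection does better; minimum is 37.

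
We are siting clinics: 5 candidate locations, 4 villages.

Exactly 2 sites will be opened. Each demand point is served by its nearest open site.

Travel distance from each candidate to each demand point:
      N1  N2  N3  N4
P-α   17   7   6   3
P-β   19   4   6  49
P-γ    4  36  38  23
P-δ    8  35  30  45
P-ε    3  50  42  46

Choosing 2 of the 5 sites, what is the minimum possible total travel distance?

19

Open {P-α, P-ε}.
  N1→P-ε 3, N2→P-α 7, N3→P-α 6, N4→P-α 3  ⇒ total 19.
Compare {P-α, P-γ}: total 20.
Compare {P-α, P-δ}: total 24.
No size-2 selection does better; minimum is 19.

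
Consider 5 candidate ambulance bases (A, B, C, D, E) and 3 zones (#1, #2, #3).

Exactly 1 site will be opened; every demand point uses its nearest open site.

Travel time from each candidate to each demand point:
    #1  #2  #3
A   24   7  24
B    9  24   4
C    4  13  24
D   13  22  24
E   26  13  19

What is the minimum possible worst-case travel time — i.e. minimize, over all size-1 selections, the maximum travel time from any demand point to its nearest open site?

Open {A}.
  Farthest demand point is #1 at travel time 24 (to A); all others are ≤ 24.
With {B} the worst case is 24.
With {C} the worst case is 24.
No size-1 selection achieves below 24.

24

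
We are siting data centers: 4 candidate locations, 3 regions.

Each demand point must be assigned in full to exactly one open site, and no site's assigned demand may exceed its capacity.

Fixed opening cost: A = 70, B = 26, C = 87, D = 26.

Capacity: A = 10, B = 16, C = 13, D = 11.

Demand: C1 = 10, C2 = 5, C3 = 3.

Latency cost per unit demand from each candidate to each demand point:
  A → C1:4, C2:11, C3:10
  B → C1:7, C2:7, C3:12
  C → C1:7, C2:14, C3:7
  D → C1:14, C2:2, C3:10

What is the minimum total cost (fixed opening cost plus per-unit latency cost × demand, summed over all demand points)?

162

Open {B, D}; cheapest assignment that respects the capacities:
  B (cap 16, load 10): C1 — cost 10×7 = 70
  D (cap 11, load 8): C2, C3 — cost 5×2 + 3×10 = 40
  Shipping 110, fixed 52 → total 162.
  Any other capacity-feasible assignment to {B, D} ships for at least 110.
Compare {A, D}: its best feasible assignment gives total 176.
Compare {A, B, D}: its best feasible assignment gives total 202.
Every other set of open sites that can feasibly serve all demand totals ≥ 176 even under its best assignment. Minimum: 162.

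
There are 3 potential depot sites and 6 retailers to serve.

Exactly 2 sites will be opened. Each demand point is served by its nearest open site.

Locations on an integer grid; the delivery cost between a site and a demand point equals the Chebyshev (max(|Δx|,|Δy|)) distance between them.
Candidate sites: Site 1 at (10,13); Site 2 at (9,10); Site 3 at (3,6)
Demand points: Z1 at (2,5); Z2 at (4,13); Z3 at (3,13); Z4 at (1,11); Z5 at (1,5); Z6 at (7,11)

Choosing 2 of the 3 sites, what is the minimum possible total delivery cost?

21

Open {Site 2, Site 3}.
  Z1→Site 3 1, Z2→Site 2 5, Z3→Site 2 6, Z4→Site 3 5, Z5→Site 3 2, Z6→Site 2 2  ⇒ total 21.
Compare {Site 1, Site 3}: total 24.
Compare {Site 1, Site 2}: total 36.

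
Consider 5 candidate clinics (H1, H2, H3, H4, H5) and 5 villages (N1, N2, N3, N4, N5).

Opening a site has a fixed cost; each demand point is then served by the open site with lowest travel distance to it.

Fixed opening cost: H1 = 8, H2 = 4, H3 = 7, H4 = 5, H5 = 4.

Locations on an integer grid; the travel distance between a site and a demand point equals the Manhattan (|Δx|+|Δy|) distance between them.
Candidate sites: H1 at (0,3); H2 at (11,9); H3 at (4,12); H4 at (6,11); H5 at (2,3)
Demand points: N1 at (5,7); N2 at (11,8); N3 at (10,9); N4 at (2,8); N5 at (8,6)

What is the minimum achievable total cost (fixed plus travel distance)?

28

Open {H2, H5}: assign each demand point to its cheapest open site.
  N1→H5 7, N2→H2 1, N3→H2 1, N4→H5 5, N5→H2 6
  travel distance 20, fixed 8 → total 28.
Compare {H2, H4}: travel distance 20 + fixed 9 = 29.
Compare {H2}: travel distance 26 + fixed 4 = 30.
Compare {H2, H3}: travel distance 20 + fixed 11 = 31.
All other subsets cost ≥ 29. Minimum total cost: 28.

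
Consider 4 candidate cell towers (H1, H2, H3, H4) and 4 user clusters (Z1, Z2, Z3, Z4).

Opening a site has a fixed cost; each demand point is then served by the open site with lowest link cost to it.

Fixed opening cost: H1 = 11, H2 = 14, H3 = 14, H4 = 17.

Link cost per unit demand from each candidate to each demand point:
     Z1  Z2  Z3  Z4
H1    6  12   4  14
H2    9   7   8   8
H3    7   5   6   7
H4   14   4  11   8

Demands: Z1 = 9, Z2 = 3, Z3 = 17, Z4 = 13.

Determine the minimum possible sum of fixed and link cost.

Open {H1, H3}: assign each demand point to its cheapest open site.
  Z1→H1 9×6=54, Z2→H3 3×5=15, Z3→H1 17×4=68, Z4→H3 13×7=91
  link cost 228, fixed 25 → total 253.
Compare {H1, H4}: link cost 238 + fixed 28 = 266.
Compare {H1, H2, H3}: link cost 228 + fixed 39 = 267.
Compare {H1, H3, H4}: link cost 225 + fixed 42 = 267.
All other subsets cost ≥ 266. Minimum total cost: 253.

253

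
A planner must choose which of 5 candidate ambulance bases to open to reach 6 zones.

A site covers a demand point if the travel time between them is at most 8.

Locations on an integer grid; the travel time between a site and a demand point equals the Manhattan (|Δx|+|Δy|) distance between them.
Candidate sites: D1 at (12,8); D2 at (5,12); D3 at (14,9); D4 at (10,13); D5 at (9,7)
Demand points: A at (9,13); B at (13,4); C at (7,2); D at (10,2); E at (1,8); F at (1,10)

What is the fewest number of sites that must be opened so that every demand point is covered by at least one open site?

Coverage sets (demand points within 8 of each site):
  D1: {A, B, D}
  D2: {A, E, F}
  D3: {B}
  D4: {A}
  D5: {A, B, C, D}
No single site covers all 6 demand points.
But {D2, D5} covers everything, so the minimum is 2.

2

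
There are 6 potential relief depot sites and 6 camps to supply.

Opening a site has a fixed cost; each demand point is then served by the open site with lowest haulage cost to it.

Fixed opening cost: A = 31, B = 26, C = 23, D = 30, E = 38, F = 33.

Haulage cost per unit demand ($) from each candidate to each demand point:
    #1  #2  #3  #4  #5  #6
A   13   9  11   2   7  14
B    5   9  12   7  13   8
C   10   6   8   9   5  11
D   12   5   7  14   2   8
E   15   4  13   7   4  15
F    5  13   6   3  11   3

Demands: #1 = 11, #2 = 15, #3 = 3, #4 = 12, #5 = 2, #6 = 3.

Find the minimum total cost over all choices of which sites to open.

Open {E, F}: assign each demand point to its cheapest open site.
  #1→F 11×5=55, #2→E 15×4=60, #3→F 3×6=18, #4→F 12×3=36, #5→E 2×4=8, #6→F 3×3=9
  haulage cost 186, fixed 71 → total 257.
Compare {D, F}: haulage cost 197 + fixed 63 = 260.
Compare {C, F}: haulage cost 218 + fixed 56 = 274.
Compare {A, E, F}: haulage cost 174 + fixed 102 = 276.
All other subsets cost ≥ 260. Minimum total cost: 257.

257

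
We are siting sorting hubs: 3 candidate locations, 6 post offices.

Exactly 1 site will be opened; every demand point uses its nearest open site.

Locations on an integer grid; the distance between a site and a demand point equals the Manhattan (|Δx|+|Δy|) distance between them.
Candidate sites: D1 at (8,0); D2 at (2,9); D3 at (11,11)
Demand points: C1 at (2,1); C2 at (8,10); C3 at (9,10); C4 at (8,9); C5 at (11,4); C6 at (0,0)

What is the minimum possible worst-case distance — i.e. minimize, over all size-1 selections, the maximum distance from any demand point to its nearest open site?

11

Open {D1}.
  Farthest demand point is C3 at distance 11 (to D1); all others are ≤ 11.
With {D2} the worst case is 14.
With {D3} the worst case is 22.
No size-1 selection achieves below 11.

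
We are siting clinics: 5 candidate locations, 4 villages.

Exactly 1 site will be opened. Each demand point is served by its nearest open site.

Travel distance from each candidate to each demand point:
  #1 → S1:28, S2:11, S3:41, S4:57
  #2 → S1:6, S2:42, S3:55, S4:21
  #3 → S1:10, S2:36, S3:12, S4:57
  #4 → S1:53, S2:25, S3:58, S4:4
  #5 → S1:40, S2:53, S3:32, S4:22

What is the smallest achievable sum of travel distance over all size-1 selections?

Open {#3}.
  S1→#3 10, S2→#3 36, S3→#3 12, S4→#3 57  ⇒ total 115.
Compare {#2}: total 124.
Compare {#1}: total 137.
No size-1 selection does better; minimum is 115.

115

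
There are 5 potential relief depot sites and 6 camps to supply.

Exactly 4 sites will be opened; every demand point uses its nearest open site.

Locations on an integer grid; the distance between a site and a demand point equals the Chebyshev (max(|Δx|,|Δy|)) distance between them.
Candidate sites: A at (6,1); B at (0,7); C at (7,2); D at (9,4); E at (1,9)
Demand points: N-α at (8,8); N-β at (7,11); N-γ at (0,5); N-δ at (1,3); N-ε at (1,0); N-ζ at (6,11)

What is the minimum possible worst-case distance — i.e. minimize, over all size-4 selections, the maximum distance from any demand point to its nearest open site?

Open {A, B, C, E}.
  Farthest demand point is N-α at distance 6 (to C); all others are ≤ 6.
With {A, B, D, E} the worst case is 6.
With {A, C, D, E} the worst case is 6.
No size-4 selection achieves below 6.

6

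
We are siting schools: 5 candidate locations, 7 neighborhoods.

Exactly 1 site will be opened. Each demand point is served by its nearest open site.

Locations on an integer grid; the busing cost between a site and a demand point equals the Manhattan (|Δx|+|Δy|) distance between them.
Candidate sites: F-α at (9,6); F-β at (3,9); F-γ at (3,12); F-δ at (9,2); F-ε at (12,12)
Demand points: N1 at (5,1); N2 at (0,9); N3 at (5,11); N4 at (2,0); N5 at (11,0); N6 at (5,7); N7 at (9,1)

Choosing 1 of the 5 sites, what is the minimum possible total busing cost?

57

Open {F-δ}.
  N1→F-δ 5, N2→F-δ 16, N3→F-δ 13, N4→F-δ 9, N5→F-δ 4, N6→F-δ 9, N7→F-δ 1  ⇒ total 57.
Compare {F-α}: total 61.
Compare {F-β}: total 62.
No size-1 selection does better; minimum is 57.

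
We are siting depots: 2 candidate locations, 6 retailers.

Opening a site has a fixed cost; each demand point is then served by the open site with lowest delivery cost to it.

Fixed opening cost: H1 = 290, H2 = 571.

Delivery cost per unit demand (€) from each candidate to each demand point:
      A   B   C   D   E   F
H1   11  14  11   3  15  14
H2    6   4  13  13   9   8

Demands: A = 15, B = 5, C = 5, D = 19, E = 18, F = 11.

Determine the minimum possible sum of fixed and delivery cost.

1061

Open {H1}: assign each demand point to its cheapest open site.
  A→H1 15×11=165, B→H1 5×14=70, C→H1 5×11=55, D→H1 19×3=57, E→H1 18×15=270, F→H1 11×14=154
  delivery cost 771, fixed 290 → total 1061.
Compare {H2}: delivery cost 672 + fixed 571 = 1243.
Compare {H1, H2}: delivery cost 472 + fixed 861 = 1333.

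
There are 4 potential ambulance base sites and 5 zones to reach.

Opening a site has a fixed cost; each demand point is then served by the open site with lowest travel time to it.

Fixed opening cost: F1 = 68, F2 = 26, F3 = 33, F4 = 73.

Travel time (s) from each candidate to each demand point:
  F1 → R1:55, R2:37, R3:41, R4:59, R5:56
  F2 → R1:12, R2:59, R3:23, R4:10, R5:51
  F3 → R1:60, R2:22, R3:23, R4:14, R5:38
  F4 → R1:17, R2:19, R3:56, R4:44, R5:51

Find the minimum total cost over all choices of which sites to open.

Open {F2, F3}: assign each demand point to its cheapest open site.
  R1→F2 12, R2→F3 22, R3→F2 23, R4→F2 10, R5→F3 38
  travel time 105, fixed 59 → total 164.
Compare {F2}: travel time 155 + fixed 26 = 181.
Compare {F3}: travel time 157 + fixed 33 = 190.
Compare {F2, F4}: travel time 115 + fixed 99 = 214.
All other subsets cost ≥ 181. Minimum total cost: 164.

164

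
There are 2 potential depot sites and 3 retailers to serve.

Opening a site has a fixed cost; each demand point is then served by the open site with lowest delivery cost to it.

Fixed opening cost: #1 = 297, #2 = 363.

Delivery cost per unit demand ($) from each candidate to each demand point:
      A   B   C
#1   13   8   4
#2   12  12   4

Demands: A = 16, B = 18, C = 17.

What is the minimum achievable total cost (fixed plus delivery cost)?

717

Open {#1}: assign each demand point to its cheapest open site.
  A→#1 16×13=208, B→#1 18×8=144, C→#1 17×4=68
  delivery cost 420, fixed 297 → total 717.
Compare {#2}: delivery cost 476 + fixed 363 = 839.
Compare {#1, #2}: delivery cost 404 + fixed 660 = 1064.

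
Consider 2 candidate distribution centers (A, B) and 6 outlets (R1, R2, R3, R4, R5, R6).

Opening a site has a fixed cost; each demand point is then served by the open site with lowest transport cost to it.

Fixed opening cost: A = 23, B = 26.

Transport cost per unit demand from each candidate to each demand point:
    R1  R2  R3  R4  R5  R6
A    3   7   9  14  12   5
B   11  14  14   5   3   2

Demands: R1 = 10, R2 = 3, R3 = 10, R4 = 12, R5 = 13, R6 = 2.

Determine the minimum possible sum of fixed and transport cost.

Open {A, B}: assign each demand point to its cheapest open site.
  R1→A 10×3=30, R2→A 3×7=21, R3→A 10×9=90, R4→B 12×5=60, R5→B 13×3=39, R6→B 2×2=4
  transport cost 244, fixed 49 → total 293.
Compare {B}: transport cost 395 + fixed 26 = 421.
Compare {A}: transport cost 475 + fixed 23 = 498.

293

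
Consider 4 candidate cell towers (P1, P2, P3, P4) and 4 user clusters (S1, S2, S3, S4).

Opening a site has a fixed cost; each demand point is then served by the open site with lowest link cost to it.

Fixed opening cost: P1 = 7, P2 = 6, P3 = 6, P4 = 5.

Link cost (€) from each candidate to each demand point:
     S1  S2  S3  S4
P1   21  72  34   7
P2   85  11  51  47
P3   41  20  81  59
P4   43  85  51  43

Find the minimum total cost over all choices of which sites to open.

Open {P1, P2}: assign each demand point to its cheapest open site.
  S1→P1 21, S2→P2 11, S3→P1 34, S4→P1 7
  link cost 73, fixed 13 → total 86.
Compare {P1, P2, P4}: link cost 73 + fixed 18 = 91.
Compare {P1, P2, P3}: link cost 73 + fixed 19 = 92.
Compare {P1, P3}: link cost 82 + fixed 13 = 95.
All other subsets cost ≥ 91. Minimum total cost: 86.

86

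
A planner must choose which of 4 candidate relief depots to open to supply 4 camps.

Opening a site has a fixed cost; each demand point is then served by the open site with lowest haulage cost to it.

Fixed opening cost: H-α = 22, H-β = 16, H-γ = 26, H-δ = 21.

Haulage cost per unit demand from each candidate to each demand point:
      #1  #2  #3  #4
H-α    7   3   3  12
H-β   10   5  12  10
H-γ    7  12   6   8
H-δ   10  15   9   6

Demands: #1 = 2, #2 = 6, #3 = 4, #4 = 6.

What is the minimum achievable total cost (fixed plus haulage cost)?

Open {H-α, H-δ}: assign each demand point to its cheapest open site.
  #1→H-α 2×7=14, #2→H-α 6×3=18, #3→H-α 4×3=12, #4→H-δ 6×6=36
  haulage cost 80, fixed 43 → total 123.
Compare {H-α}: haulage cost 116 + fixed 22 = 138.
Compare {H-α, H-β, H-δ}: haulage cost 80 + fixed 59 = 139.
Compare {H-α, H-γ}: haulage cost 92 + fixed 48 = 140.
All other subsets cost ≥ 138. Minimum total cost: 123.

123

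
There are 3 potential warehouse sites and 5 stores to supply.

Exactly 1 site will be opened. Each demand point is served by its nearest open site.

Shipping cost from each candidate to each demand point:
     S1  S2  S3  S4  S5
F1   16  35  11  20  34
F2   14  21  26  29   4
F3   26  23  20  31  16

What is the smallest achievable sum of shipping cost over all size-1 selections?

94

Open {F2}.
  S1→F2 14, S2→F2 21, S3→F2 26, S4→F2 29, S5→F2 4  ⇒ total 94.
Compare {F1}: total 116.
Compare {F3}: total 116.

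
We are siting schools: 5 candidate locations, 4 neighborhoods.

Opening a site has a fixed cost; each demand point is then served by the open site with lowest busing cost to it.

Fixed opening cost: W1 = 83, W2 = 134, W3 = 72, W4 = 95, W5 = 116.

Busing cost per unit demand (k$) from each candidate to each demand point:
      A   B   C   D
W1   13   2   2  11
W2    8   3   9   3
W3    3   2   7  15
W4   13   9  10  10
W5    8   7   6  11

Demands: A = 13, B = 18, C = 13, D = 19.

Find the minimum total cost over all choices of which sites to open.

429

Open {W2, W3}: assign each demand point to its cheapest open site.
  A→W3 13×3=39, B→W3 18×2=36, C→W3 13×7=91, D→W2 19×3=57
  busing cost 223, fixed 206 → total 429.
Compare {W1, W2}: busing cost 223 + fixed 217 = 440.
Compare {W1, W2, W3}: busing cost 158 + fixed 289 = 447.
Compare {W1, W3}: busing cost 310 + fixed 155 = 465.
All other subsets cost ≥ 440. Minimum total cost: 429.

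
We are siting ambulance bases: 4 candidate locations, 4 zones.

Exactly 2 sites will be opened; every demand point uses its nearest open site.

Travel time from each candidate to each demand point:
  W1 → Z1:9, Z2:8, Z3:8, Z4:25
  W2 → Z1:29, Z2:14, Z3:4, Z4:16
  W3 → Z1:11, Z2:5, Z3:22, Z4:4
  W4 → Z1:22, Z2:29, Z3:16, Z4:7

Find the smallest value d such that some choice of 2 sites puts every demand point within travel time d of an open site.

9

Open {W1, W3}.
  Farthest demand point is Z1 at travel time 9 (to W1); all others are ≤ 9.
With {W1, W4} the worst case is 9.
With {W2, W3} the worst case is 11.
No size-2 selection achieves below 9.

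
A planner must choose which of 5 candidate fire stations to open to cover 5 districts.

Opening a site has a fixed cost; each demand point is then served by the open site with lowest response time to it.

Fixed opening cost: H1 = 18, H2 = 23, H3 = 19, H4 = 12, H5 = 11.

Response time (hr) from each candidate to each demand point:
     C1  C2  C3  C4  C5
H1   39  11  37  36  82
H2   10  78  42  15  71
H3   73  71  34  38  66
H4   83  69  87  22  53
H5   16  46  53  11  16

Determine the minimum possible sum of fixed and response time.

Open {H1, H5}: assign each demand point to its cheapest open site.
  C1→H5 16, C2→H1 11, C3→H1 37, C4→H5 11, C5→H5 16
  response time 91, fixed 29 → total 120.
Compare {H1, H4, H5}: response time 91 + fixed 41 = 132.
Compare {H1, H3, H5}: response time 88 + fixed 48 = 136.
Compare {H1, H2, H5}: response time 85 + fixed 52 = 137.
All other subsets cost ≥ 132. Minimum total cost: 120.

120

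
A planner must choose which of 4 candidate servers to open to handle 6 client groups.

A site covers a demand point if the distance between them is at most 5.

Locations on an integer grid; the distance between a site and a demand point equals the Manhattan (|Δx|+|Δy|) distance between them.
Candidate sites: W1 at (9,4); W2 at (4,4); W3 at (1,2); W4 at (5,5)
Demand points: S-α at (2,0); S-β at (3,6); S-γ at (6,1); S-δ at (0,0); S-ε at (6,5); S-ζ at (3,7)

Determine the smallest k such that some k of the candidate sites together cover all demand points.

2

Coverage sets (demand points within 5 of each site):
  W1: {S-ε}
  W2: {S-β, S-γ, S-ε, S-ζ}
  W3: {S-α, S-δ}
  W4: {S-β, S-γ, S-ε, S-ζ}
No single site covers all 6 demand points.
But {W2, W3} covers everything, so the minimum is 2.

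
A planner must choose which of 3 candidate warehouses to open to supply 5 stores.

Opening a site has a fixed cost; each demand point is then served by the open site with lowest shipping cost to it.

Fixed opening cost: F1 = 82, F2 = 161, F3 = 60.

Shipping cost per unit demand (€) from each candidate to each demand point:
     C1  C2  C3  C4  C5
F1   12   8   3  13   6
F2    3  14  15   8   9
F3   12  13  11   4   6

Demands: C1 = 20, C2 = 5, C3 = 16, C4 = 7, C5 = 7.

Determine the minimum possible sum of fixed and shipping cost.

Open {F1, F2}: assign each demand point to its cheapest open site.
  C1→F2 20×3=60, C2→F1 5×8=40, C3→F1 16×3=48, C4→F2 7×8=56, C5→F1 7×6=42
  shipping cost 246, fixed 243 → total 489.
Compare {F1, F2, F3}: shipping cost 218 + fixed 303 = 521.
Compare {F1, F3}: shipping cost 398 + fixed 142 = 540.
Compare {F1}: shipping cost 461 + fixed 82 = 543.
All other subsets cost ≥ 521. Minimum total cost: 489.

489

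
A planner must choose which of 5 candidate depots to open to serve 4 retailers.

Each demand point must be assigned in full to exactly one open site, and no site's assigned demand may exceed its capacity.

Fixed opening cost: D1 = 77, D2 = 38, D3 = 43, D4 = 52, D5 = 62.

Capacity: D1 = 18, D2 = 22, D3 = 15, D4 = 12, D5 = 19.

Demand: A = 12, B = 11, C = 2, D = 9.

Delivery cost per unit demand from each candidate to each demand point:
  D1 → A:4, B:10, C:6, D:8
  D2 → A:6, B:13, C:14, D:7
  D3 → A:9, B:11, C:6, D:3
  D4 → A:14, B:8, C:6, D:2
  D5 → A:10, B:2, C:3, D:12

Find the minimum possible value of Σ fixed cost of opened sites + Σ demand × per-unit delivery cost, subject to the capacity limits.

Open {D2, D5}; cheapest assignment that respects the capacities:
  D2 (cap 22, load 21): A, D — cost 12×6 + 9×7 = 135
  D5 (cap 19, load 13): B, C — cost 11×2 + 2×3 = 28
  Shipping 163, fixed 100 → total 263.
  Any other capacity-feasible assignment to {D2, D5} ships for at least 163.
Compare {D2, D3, D5}: its best feasible assignment gives total 270.
Compare {D2, D4, D5}: its best feasible assignment gives total 270.
Every other set of open sites that can feasibly serve all demand totals ≥ 270 even under its best assignment. Minimum: 263.

263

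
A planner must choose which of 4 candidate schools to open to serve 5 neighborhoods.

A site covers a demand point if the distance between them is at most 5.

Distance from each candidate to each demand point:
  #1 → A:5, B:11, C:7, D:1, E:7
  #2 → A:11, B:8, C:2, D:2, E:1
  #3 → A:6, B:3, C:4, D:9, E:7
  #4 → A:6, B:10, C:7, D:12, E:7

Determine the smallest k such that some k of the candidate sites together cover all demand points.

Coverage sets (demand points within 5 of each site):
  #1: {A, D}
  #2: {C, D, E}
  #3: {B, C}
  #4: {}
No 2 sites suffice: every size-2 union leaves at least one demand point uncovered.
But {#1, #2, #3} covers everything, so the minimum is 3.

3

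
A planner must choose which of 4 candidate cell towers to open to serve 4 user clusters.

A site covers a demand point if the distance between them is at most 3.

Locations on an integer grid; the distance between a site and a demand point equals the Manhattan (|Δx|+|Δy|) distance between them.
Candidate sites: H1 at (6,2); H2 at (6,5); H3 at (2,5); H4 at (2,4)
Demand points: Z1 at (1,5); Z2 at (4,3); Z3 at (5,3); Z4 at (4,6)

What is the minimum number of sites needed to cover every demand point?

2

Coverage sets (demand points within 3 of each site):
  H1: {Z2, Z3}
  H2: {Z3, Z4}
  H3: {Z1, Z4}
  H4: {Z1, Z2}
No single site covers all 4 demand points.
But {H1, H3} covers everything, so the minimum is 2.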